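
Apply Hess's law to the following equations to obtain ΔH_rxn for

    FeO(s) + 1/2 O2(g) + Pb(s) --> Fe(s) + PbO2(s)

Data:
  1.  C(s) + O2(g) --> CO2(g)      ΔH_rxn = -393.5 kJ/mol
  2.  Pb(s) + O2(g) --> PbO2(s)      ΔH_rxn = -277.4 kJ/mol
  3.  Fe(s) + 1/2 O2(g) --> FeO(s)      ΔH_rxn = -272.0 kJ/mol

eq. 1: not needed.
eq. 2 as written: -277.4 kJ/mol
eq. 3 reversed: +272.0 kJ/mol
Since enthalpy is a state function, ΔH_rxn = (1)·(-277.4) + (-1)·(-272.0) = -5.4 kJ/mol

ΔH_rxn = -5.4 kJ/mol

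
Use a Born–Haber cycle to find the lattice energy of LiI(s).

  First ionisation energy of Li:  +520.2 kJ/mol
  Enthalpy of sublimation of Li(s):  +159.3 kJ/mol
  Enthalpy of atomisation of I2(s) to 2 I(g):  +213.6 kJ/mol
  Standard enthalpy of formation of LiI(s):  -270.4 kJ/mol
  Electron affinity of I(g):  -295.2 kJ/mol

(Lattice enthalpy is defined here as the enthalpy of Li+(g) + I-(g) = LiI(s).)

ΔHf° = 1·ΔHsub + 1·(ΣIE) + 1/2·D(I2) + 1·EA + U
-270.4 = 1·(+159.3) + 1·(+520.2) + 1/2·(+213.6) + 1·(-295.2) + U
U = -270.4 − (+491.1) = -761.5 kJ/mol

U = -761.5 kJ/mol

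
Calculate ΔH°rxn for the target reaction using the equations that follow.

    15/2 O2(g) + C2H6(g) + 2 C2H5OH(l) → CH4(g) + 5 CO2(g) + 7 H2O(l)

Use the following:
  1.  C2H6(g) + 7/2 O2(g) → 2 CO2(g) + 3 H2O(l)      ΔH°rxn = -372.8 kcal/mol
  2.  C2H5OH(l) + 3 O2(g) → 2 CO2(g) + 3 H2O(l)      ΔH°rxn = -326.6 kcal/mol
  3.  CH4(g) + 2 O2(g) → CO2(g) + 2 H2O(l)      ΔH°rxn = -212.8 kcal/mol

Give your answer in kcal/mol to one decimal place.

ΔH°rxn = -813.2 kcal/mol

eq. 1 as written (C2H6(g) already on the reactant side): -372.8 kcal/mol
eq. 2 × 2 (scale by 2 for the 2 C2H5OH(l)): (2)·(-326.6) = -653.2 kcal/mol
eq. 3 reversed (CH4(g) must end up as a product): +212.8 kcal/mol
By Hess's law, ΔH°rxn = (-372.8) + (-653.2) + (+212.8) = -813.2 kcal/mol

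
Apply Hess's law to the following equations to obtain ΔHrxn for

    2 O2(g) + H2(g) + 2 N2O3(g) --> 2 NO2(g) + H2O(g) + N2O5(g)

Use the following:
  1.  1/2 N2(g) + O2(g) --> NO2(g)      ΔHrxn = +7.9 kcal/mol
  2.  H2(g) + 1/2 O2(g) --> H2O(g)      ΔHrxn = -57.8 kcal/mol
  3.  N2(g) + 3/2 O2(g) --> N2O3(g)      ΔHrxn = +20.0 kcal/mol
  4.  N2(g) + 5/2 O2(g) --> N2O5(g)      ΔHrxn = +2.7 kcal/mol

ΔHrxn = -79.3 kcal/mol

eq. 1 × 2 (scale by 2 for the 2 NO2(g)): (2)·(+7.9) = +15.8 kcal/mol
eq. 2 as written (H2O(g) already on the product side): -57.8 kcal/mol
eq. 3 reversed and × 2 (reverse to put N2O3(g) on the reactant side; ×2 to match 2 N2O3(g) in the target): (-2)·(+20.0) = -40.0 kcal/mol
eq. 4 as written (N2O5(g) already on the product side): +2.7 kcal/mol
Since enthalpy is a state function, ΔHrxn = (+15.8) + (-57.8) + (-40.0) + (+2.7) = -79.3 kcal/mol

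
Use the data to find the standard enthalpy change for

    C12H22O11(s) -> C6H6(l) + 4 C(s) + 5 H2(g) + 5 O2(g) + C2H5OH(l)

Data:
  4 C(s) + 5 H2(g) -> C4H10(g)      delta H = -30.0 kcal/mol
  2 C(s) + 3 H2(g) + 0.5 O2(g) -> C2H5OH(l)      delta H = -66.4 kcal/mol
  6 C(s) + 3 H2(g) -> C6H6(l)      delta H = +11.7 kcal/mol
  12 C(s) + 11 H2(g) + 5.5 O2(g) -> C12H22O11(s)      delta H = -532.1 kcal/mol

delta H = 477.4 kcal/mol

equation 1: not needed.
equation 2 as written: -66.4 kcal/mol
equation 3 as written: +11.7 kcal/mol
equation 4 reversed: +532.1 kcal/mol
By Hess's law, delta H = (1)·(-66.4) + (1)·(+11.7) + (-1)·(-532.1) = 477.4 kcal/mol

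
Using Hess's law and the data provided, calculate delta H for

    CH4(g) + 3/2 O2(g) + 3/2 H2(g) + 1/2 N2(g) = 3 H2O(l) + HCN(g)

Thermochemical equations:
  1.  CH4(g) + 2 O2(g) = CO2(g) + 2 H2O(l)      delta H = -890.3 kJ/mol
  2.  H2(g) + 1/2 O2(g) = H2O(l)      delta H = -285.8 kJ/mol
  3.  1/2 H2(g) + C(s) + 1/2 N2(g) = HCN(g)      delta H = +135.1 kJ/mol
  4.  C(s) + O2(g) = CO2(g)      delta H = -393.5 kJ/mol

eq. 1 as written (CH4(g) already on the reactant side): -890.3 kJ/mol
eq. 2 as written: -285.8 kJ/mol
eq. 3 as written (HCN(g) already on the product side): +135.1 kJ/mol
eq. 4 reversed: +393.5 kJ/mol
delta H = (-890.3) + (-285.8) + (+135.1) + (+393.5) = -647.5 kJ/mol

delta H = -647.5 kJ/mol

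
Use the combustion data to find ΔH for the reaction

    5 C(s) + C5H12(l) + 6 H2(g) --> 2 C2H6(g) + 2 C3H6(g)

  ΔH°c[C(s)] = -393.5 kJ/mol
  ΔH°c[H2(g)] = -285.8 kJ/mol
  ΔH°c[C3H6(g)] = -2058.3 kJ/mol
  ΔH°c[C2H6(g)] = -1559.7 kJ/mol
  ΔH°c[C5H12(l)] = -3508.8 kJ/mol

ΔH = 44.9 kJ/mol

Using ΔH = Σ nΔHc°(reactants) − Σ nΔHc°(products):
= [5·(-393.5) + 1·(-3508.8) + 6·(-285.8)] − [2·(-1559.7) + 2·(-2058.3)]
= 44.9 kJ/mol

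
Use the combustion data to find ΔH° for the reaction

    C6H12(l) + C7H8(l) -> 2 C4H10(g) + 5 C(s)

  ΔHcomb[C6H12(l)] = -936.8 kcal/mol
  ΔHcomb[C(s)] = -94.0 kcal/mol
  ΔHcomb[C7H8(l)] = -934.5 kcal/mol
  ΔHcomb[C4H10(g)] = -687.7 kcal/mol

With combustion enthalpies, reactants minus products:
= [1·(-936.8) + 1·(-934.5)] − [2·(-687.7) + 5·(-94.0)]
= -25.9 kcal/mol

ΔH° = -25.9 kcal/mol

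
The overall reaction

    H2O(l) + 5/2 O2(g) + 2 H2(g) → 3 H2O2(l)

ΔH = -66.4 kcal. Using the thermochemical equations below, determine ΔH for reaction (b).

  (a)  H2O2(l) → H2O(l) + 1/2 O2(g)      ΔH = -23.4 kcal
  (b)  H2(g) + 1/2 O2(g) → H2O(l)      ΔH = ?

ΔH = -68.3 kcal

(a) reversed and × 3: (-3)·(-23.4) = +70.2 kcal
(b) × 2: contributes 2·x
-66.4 = (+70.2) + 2·x
x = (-66.4 − (+70.2)) / (2) = -68.3 kcal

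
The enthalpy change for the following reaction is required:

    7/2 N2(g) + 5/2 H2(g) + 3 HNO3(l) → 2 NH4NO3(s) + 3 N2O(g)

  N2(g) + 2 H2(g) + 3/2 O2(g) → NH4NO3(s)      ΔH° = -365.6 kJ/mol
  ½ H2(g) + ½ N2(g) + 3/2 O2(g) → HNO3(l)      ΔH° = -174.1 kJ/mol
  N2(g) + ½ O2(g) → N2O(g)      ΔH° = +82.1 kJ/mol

ΔH° = 37.4 kJ/mol

equation 1 × 2: (2)·(-365.6) = -731.2 kJ/mol
equation 2 reversed and × 3: (-3)·(-174.1) = +522.3 kJ/mol
equation 3 × 3: (3)·(+82.1) = +246.3 kJ/mol
ΔH° = (-731.2) + (+522.3) + (+246.3) = 37.4 kJ/mol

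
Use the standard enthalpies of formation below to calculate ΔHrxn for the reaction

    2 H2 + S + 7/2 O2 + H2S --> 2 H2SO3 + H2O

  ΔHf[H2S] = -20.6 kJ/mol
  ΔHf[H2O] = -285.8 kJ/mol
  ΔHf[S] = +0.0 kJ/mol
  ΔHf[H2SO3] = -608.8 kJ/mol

Products: 2·(-608.8) + 1·(-285.8) = -1503.4
Reactants: 2·(+0.0) + 1·(+0.0) + 7/2·(+0.0) + 1·(-20.6) = -20.6
ΔHrxn = (-1503.4) − (-20.6) = -1482.8 kJ/mol

ΔHrxn = -1482.8 kJ/mol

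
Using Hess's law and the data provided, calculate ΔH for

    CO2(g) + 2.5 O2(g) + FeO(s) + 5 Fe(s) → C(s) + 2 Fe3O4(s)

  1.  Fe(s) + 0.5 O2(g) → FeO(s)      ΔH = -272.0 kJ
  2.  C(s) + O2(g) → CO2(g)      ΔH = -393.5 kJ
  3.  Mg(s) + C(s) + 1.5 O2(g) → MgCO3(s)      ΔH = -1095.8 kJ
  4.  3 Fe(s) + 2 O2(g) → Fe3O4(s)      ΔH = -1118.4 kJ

ΔH = -1571.3 kJ

eq. 1 reversed (FeO(s) must end up as a reactant): +272.0 kJ
eq. 2 reversed (reverse to put CO2(g) on the reactant side): +393.5 kJ
eq. 3: not needed (Mg(s) appears nowhere else).
eq. 4 × 2 (scale by 2 for the 2 Fe3O4(s)): (2)·(-1118.4) = -2236.8 kJ
Since enthalpy is a state function, ΔH = (+272.0) + (+393.5) + (-2236.8) = -1571.3 kJ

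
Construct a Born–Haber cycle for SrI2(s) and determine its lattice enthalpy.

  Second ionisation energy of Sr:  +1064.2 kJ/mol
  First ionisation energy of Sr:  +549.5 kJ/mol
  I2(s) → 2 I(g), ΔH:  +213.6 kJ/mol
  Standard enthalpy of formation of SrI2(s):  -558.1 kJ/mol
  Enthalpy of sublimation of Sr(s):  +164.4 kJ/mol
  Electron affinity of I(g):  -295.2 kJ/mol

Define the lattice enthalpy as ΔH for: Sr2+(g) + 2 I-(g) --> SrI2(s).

ΔHf° = 1·ΔHsub + 1·(ΣIE) + 1·D(I2) + 2·EA + U
-558.1 = 1·(+164.4) + 1·(+1613.7) + 1·(+213.6) + 2·(-295.2) + U
U = -558.1 − (+1401.3) = -1959.4 kJ/mol

U = -1959.4 kJ/mol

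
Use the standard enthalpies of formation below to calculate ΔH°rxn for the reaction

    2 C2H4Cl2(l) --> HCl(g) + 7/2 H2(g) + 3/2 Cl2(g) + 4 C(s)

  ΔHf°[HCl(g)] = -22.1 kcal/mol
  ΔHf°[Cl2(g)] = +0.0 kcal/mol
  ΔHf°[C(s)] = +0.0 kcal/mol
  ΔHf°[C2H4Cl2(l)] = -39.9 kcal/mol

ΔH°rxn = 57.7 kcal/mol

ΔH°rxn = Σ nΔHf°(products) − Σ nΔHf°(reactants).
Products: 1·(-22.1) + 7/2·(+0.0) + 3/2·(+0.0) + 4·(+0.0) = -22.1
Reactants: 2·(-39.9) = -79.8
ΔH°rxn = (-22.1) − (-79.8) = 57.7 kcal/mol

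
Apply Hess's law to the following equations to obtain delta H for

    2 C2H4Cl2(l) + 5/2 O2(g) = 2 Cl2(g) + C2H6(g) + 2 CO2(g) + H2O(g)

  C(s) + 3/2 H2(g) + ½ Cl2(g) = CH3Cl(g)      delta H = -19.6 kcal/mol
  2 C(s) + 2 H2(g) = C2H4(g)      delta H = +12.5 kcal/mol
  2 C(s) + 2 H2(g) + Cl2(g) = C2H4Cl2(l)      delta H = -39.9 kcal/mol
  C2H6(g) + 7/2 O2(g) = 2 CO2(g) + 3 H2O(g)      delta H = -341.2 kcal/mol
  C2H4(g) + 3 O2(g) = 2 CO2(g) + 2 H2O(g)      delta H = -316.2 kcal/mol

equation 1: not needed.
equation 2 × 2: (2)·(+12.5) = +25.0 kcal/mol
equation 3 reversed and × 2: (-2)·(-39.9) = +79.8 kcal/mol
equation 4 reversed: +341.2 kcal/mol
equation 5 × 2: (2)·(-316.2) = -632.4 kcal/mol
delta H = (2)·(+12.5) + (-2)·(-39.9) + (-1)·(-341.2) + (2)·(-316.2) = -186.4 kcal/mol

delta H = -186.4 kcal/mol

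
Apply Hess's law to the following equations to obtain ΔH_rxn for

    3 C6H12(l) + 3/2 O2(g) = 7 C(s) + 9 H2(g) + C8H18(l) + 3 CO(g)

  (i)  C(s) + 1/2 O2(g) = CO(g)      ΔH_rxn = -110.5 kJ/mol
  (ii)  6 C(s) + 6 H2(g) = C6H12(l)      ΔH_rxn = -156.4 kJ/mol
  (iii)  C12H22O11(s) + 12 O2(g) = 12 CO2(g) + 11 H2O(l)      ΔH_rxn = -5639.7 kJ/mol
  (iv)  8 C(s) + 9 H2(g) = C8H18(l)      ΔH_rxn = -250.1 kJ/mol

ΔH_rxn = -112.4 kJ/mol

(i) × 3 (×3 to match 3 CO(g) in the target): (3)·(-110.5) = -331.5 kJ/mol
(ii) reversed and × 3 (C6H12(l) must end up as a reactant; scale by 3 for the 3 C6H12(l)): (-3)·(-156.4) = +469.2 kJ/mol
(iii): not needed (C12H22O11(s) appears nowhere else).
(iv) as written (C8H18(l) already on the product side): -250.1 kJ/mol
Since enthalpy is a state function, ΔH_rxn = (3)·(-110.5) + (-3)·(-156.4) + (1)·(-250.1) = -112.4 kJ/mol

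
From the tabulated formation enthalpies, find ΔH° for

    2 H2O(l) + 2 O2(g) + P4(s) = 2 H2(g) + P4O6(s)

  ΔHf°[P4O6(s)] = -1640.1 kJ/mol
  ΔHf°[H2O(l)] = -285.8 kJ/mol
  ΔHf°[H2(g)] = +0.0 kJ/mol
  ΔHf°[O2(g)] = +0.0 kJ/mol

Products: 2·(+0.0) + 1·(-1640.1) = -1640.1
Reactants: 2·(-285.8) + 2·(+0.0) + 1·(+0.0) = -571.6
ΔH° = (-1640.1) − (-571.6) = -1068.5 kJ/mol

ΔH° = -1068.5 kJ/mol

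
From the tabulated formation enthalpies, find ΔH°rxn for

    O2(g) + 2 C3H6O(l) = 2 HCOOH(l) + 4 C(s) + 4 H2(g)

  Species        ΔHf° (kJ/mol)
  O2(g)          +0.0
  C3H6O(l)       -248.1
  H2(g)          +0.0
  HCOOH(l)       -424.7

ΔH°rxn = -353.2 kJ/mol

Products: 2·(-424.7) + 4·(+0.0) + 4·(+0.0) = -849.4
Reactants: 1·(+0.0) + 2·(-248.1) = -496.2
ΔH°rxn = (-849.4) − (-496.2) = -353.2 kJ/mol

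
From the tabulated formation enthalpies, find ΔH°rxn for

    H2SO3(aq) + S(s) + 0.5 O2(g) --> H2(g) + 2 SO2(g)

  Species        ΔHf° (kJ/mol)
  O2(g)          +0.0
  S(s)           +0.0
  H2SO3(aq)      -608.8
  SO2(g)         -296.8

ΔH°rxn = 15.2 kJ/mol

Products: 1·(+0.0) + 2·(-296.8) = -593.6
Reactants: 1·(-608.8) + 1·(+0.0) + 1/2·(+0.0) = -608.8
ΔH°rxn = (-593.6) − (-608.8) = 15.2 kJ/mol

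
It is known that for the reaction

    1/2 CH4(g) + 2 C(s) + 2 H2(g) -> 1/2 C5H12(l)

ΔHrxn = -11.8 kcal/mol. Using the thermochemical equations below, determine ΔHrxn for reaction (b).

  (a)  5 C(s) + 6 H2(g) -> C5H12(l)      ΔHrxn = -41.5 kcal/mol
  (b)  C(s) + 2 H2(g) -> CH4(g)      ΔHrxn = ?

ΔHrxn = -17.9 kcal/mol

(a) × 1/2: (1/2)·(-41.5) = -20.75 kcal/mol
(b) reversed and × 1/2: contributes −1/2·x
-11.8 = (-20.75) − 1/2·x
x = (-11.8 − (-20.75)) / (-1/2) = -17.9 kcal/mol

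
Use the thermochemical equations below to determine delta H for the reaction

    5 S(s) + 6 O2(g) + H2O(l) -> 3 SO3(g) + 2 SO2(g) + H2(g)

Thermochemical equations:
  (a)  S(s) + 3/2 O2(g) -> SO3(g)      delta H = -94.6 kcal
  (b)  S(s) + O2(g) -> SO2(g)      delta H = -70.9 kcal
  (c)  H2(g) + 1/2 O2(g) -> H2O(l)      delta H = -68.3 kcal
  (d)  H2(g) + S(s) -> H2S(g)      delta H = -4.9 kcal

(a) × 3: (3)·(-94.6) = -283.8 kcal
(b) × 2: (2)·(-70.9) = -141.8 kcal
(c) reversed: +68.3 kcal
(d): not needed.
By Hess's law, delta H = (3)·(-94.6) + (2)·(-70.9) + (-1)·(-68.3) = -357.3 kcal

delta H = -357.3 kcal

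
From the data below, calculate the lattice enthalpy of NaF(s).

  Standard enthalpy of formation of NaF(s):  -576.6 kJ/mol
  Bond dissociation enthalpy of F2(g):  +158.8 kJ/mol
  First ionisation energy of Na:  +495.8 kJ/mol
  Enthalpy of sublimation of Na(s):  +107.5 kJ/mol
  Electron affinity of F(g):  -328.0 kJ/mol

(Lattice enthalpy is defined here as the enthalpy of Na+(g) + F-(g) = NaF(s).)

U = -931.3 kJ/mol

ΔHf° = 1·ΔHsub + 1·(ΣIE) + 1/2·D(F2) + 1·EA + U
-576.6 = 1·(+107.5) + 1·(+495.8) + 1/2·(+158.8) + 1·(-328.0) + U
U = -576.6 − (+354.7) = -931.3 kJ/mol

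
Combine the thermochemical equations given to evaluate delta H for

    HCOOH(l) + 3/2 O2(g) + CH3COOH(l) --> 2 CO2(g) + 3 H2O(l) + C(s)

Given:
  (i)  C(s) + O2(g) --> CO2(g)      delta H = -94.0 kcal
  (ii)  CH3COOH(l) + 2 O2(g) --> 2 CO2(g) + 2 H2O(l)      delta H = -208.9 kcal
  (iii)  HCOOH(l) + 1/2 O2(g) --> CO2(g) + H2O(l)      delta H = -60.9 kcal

delta H = -175.8 kcal

(i) reversed: +94.0 kcal
(ii) as written: -208.9 kcal
(iii) as written: -60.9 kcal
delta H = (-1)·(-94.0) + (1)·(-208.9) + (1)·(-60.9) = -175.8 kcal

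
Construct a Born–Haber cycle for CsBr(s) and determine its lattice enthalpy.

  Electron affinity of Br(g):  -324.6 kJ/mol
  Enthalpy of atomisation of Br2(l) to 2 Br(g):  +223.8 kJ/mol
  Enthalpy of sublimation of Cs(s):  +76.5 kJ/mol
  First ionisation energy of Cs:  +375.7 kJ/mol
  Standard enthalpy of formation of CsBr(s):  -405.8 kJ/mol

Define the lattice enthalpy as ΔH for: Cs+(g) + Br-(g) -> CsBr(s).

U = -645.3 kJ/mol

ΔHf° = 1·ΔHsub + 1·(ΣIE) + 1/2·D(Br2) + 1·EA + U
-405.8 = 1·(+76.5) + 1·(+375.7) + 1/2·(+223.8) + 1·(-324.6) + U
U = -405.8 − (+239.5) = -645.3 kJ/mol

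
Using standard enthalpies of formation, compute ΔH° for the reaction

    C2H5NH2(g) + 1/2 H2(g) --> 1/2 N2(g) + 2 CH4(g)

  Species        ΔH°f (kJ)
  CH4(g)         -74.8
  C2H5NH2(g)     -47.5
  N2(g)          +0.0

ΔH° = -102.1 kJ

ΔH°rxn = Σ nΔHf°(products) − Σ nΔHf°(reactants).
Products: 1/2·(+0.0) + 2·(-74.8) = -149.6
Reactants: 1·(-47.5) + 1/2·(+0.0) = -47.5
ΔH° = (-149.6) − (-47.5) = -102.1 kJ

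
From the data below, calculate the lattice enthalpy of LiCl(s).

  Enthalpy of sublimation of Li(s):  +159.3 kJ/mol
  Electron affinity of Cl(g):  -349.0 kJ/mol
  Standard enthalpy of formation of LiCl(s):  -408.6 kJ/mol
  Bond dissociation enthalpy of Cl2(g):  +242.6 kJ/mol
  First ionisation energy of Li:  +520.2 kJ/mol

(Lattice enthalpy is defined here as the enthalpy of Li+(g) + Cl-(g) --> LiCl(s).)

U = -860.4 kJ/mol

ΔHf° = 1·ΔHsub + 1·(ΣIE) + 1/2·D(Cl2) + 1·EA + U
-408.6 = 1·(+159.3) + 1·(+520.2) + 1/2·(+242.6) + 1·(-349.0) + U
U = -408.6 − (+451.8) = -860.4 kJ/mol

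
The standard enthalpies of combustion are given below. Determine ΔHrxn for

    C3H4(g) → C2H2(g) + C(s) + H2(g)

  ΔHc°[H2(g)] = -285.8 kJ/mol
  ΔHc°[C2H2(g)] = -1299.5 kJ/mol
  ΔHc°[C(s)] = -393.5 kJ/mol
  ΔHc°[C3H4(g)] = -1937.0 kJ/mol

With combustion enthalpies, reactants minus products:
= [1·(-1937.0)] − [1·(-1299.5) + 1·(-393.5) + 1·(-285.8)]
= 41.8 kJ/mol

ΔHrxn = 41.8 kJ/mol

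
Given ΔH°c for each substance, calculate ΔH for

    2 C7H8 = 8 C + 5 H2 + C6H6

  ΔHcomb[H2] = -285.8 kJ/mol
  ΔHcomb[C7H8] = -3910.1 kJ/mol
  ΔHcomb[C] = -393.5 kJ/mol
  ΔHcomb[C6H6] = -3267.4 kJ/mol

ΔH = 24.2 kJ/mol

With combustion enthalpies, reactants minus products:
= [2·(-3910.1)] − [8·(-393.5) + 5·(-285.8) + 1·(-3267.4)]
= 24.2 kJ/mol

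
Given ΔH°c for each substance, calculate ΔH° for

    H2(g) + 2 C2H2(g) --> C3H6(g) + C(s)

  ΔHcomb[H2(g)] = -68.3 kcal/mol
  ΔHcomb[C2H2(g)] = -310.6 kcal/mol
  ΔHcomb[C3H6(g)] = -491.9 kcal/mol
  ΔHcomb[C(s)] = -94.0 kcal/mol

ΔH° = -103.6 kcal/mol

With combustion enthalpies, reactants minus products:
= [1·(-68.3) + 2·(-310.6)] − [1·(-491.9) + 1·(-94.0)]
= -103.6 kcal/mol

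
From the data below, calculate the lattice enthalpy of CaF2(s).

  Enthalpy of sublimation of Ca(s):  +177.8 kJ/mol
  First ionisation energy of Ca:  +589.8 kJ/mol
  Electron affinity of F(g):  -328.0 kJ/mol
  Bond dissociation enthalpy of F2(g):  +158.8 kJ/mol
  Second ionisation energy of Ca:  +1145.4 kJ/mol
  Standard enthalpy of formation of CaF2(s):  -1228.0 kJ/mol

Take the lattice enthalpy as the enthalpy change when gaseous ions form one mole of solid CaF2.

U = -2643.8 kJ/mol

ΔHf° = 1·ΔHsub + 1·(ΣIE) + 1·D(F2) + 2·EA + U
-1228.0 = 1·(+177.8) + 1·(+1735.2) + 1·(+158.8) + 2·(-328.0) + U
U = -1228.0 − (+1415.8) = -2643.8 kJ/mol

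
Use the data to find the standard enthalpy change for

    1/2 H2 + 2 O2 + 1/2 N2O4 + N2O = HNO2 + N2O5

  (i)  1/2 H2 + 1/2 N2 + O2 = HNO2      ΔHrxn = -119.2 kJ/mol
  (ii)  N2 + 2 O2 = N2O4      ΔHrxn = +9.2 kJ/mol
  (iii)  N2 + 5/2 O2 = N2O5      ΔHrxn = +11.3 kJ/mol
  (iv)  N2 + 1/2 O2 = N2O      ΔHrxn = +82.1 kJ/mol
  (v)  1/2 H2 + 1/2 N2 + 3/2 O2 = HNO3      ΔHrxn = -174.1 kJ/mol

ΔHrxn = -194.6 kJ/mol

(i) as written (HNO2 already on the product side): -119.2 kJ/mol
(ii) reversed and × 1/2 (N2O4 must end up as a reactant; ×1/2 to match 1/2 N2O4 in the target): (-1/2)·(+9.2) = -4.6 kJ/mol
(iii) as written (N2O5 already on the product side): +11.3 kJ/mol
(iv) reversed (N2O must end up as a reactant): -82.1 kJ/mol
(v): not needed (HNO3 appears nowhere else).
ΔHrxn = (1)·(-119.2) + (-1/2)·(+9.2) + (1)·(+11.3) + (-1)·(+82.1) = -194.6 kJ/mol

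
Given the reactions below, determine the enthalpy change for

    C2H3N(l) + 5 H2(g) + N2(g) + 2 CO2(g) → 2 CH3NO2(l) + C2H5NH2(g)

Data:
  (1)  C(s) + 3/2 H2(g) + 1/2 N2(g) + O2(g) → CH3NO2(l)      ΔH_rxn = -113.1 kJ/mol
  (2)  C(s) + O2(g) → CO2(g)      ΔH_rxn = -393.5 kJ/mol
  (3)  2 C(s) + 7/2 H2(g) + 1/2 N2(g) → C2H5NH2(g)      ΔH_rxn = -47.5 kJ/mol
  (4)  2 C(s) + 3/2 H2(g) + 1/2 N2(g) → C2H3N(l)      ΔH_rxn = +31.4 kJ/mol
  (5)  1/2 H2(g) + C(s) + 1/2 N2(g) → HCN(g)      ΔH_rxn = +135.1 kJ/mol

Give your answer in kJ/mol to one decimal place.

(1) × 2 (scale by 2 for the 2 CH3NO2(l)): (2)·(-113.1) = -226.2 kJ/mol
(2) reversed and × 2 (reverse to put CO2(g) on the reactant side; ×2 to match 2 CO2(g) in the target): (-2)·(-393.5) = +787.0 kJ/mol
(3) as written (C2H5NH2(g) already on the product side): -47.5 kJ/mol
(4) reversed (C2H3N(l) must end up as a reactant): -31.4 kJ/mol
(5): not needed (HCN(g) appears nowhere else).
ΔH_rxn = (-226.2) + (+787.0) + (-47.5) + (-31.4) = 481.9 kJ/mol

ΔH_rxn = 481.9 kJ/mol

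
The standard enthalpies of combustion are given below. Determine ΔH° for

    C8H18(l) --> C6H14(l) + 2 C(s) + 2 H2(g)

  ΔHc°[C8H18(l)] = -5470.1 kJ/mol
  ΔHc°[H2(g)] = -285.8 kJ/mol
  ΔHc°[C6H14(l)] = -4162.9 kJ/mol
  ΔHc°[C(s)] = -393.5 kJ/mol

Using ΔH = Σ nΔHc°(reactants) − Σ nΔHc°(products):
= [1·(-5470.1)] − [1·(-4162.9) + 2·(-393.5) + 2·(-285.8)]
= 51.4 kJ/mol

ΔH° = 51.4 kJ/mol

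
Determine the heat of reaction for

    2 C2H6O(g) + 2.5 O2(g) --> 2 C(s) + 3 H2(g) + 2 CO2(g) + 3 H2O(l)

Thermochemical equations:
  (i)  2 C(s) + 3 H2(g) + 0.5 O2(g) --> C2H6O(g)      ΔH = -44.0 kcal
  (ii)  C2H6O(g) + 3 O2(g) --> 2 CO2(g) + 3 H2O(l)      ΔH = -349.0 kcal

(i) reversed (reverse to put C(s) on the product side): +44.0 kcal
(ii) as written (CO2(g) already on the product side): -349.0 kcal
By Hess's law, ΔH = (+44.0) + (-349.0) = -305.0 kcal

ΔH = -305.0 kcal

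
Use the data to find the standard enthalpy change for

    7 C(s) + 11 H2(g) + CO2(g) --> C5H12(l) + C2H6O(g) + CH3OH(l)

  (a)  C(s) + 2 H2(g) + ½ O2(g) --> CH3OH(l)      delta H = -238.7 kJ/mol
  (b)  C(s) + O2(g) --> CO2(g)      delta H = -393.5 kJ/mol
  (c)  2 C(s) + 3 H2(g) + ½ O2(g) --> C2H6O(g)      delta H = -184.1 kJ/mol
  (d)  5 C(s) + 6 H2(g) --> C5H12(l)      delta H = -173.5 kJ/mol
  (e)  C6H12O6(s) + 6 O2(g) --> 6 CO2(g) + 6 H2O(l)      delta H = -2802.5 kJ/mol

(a) as written: -238.7 kJ/mol
(b) reversed: +393.5 kJ/mol
(c) as written: -184.1 kJ/mol
(d) as written: -173.5 kJ/mol
(e): not needed.
delta H = (1)·(-238.7) + (-1)·(-393.5) + (1)·(-184.1) + (1)·(-173.5) = -202.8 kJ/mol

delta H = -202.8 kJ/mol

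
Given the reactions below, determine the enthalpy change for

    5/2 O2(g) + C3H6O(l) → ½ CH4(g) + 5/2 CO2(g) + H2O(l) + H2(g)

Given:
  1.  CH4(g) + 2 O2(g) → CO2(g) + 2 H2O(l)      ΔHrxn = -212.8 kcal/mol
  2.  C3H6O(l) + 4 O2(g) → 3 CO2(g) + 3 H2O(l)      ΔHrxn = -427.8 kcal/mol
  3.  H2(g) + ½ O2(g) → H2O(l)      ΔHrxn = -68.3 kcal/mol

eq. 1 reversed and × 1/2: (-1/2)·(-212.8) = +106.4 kcal/mol
eq. 2 as written: -427.8 kcal/mol
eq. 3 reversed: +68.3 kcal/mol
Since enthalpy is a state function, ΔHrxn = (+106.4) + (-427.8) + (+68.3) = -253.1 kcal/mol

ΔHrxn = -253.1 kcal/mol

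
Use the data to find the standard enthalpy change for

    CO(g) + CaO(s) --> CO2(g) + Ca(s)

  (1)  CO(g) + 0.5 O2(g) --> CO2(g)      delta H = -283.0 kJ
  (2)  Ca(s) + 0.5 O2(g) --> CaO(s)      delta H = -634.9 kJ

delta H = 351.9 kJ

(1) as written (CO(g) already on the reactant side): -283.0 kJ
(2) reversed (reverse to put CaO(s) on the reactant side): +634.9 kJ
delta H = (1)·(-283.0) + (-1)·(-634.9) = 351.9 kJ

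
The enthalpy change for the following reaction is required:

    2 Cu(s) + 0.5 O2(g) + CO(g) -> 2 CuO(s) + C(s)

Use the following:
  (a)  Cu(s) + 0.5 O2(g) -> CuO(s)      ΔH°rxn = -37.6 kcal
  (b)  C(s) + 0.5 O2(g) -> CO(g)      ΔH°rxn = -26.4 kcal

(a) × 2 (scale by 2 for the 2 CuO(s)): (2)·(-37.6) = -75.2 kcal
(b) reversed (reverse to put CO(g) on the reactant side): +26.4 kcal
Since enthalpy is a state function, ΔH°rxn = (2)·(-37.6) + (-1)·(-26.4) = -48.8 kcal

ΔH°rxn = -48.8 kcal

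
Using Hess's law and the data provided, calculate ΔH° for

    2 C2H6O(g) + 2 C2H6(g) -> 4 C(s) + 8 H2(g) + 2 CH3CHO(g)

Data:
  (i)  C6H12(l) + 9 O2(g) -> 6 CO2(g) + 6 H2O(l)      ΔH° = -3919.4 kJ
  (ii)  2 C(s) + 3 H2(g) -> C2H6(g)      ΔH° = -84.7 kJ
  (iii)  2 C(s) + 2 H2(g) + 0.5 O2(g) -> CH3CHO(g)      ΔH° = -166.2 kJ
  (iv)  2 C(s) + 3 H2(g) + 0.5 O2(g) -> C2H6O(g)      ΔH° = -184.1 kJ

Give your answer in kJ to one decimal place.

(i): not needed.
(ii) reversed and × 2: (-2)·(-84.7) = +169.4 kJ
(iii) × 2: (2)·(-166.2) = -332.4 kJ
(iv) reversed and × 2: (-2)·(-184.1) = +368.2 kJ
ΔH° = (+169.4) + (-332.4) + (+368.2) = 205.2 kJ

ΔH° = 205.2 kJ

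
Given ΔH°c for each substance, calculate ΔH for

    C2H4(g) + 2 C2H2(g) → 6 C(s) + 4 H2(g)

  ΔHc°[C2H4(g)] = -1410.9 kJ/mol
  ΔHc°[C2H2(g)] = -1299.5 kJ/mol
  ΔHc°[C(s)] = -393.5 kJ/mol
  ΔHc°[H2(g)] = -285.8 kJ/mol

With combustion enthalpies, reactants minus products:
= [1·(-1410.9) + 2·(-1299.5)] − [6·(-393.5) + 4·(-285.8)]
= -505.7 kJ/mol

ΔH = -505.7 kJ/mol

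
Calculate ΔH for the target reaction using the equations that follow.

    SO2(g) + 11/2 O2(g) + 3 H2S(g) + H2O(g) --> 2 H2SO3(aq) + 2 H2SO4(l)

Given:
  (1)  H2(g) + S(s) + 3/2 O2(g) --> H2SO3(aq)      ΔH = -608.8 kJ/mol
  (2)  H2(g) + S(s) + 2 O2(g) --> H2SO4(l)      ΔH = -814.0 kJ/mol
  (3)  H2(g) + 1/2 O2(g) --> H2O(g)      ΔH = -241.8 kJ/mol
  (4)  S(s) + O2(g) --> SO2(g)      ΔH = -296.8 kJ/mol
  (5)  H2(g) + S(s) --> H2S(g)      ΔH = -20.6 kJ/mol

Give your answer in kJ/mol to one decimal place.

(1) × 2: (2)·(-608.8) = -1217.6 kJ/mol
(2) × 2: (2)·(-814.0) = -1628.0 kJ/mol
(3) reversed: +241.8 kJ/mol
(4) reversed: +296.8 kJ/mol
(5) reversed and × 3: (-3)·(-20.6) = +61.8 kJ/mol
Combining the equations, ΔH = (-1217.6) + (-1628.0) + (+241.8) + (+296.8) + (+61.8) = -2245.2 kJ/mol

ΔH = -2245.2 kJ/mol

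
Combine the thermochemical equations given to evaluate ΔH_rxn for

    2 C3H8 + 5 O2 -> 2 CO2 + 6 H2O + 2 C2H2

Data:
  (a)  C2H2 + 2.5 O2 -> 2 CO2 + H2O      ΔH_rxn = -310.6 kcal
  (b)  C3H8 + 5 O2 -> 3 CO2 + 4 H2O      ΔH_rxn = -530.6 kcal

(a) reversed and × 2: (-2)·(-310.6) = +621.2 kcal
(b) × 2: (2)·(-530.6) = -1061.2 kcal
ΔH_rxn = (+621.2) + (-1061.2) = -440.0 kcal

ΔH_rxn = -440.0 kcal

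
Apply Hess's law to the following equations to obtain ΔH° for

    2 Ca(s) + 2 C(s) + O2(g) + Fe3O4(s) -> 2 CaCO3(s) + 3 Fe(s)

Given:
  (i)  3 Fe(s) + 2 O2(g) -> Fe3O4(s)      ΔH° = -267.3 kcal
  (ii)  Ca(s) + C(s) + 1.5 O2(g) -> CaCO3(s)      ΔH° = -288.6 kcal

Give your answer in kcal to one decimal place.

(i) reversed (Fe3O4(s) must end up as a reactant): +267.3 kcal
(ii) × 2 (×2 to match 2 CaCO3(s) in the target): (2)·(-288.6) = -577.2 kcal
ΔH° = (+267.3) + (-577.2) = -309.9 kcal

ΔH° = -309.9 kcal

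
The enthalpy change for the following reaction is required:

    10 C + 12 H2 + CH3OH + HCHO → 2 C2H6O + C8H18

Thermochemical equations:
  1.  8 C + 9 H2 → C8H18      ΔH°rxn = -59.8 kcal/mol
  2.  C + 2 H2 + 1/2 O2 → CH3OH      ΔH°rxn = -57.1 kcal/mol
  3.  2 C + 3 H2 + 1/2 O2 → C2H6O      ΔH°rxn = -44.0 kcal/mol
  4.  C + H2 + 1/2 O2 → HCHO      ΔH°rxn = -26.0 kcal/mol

ΔH°rxn = -64.7 kcal/mol

eq. 1 as written: -59.8 kcal/mol
eq. 2 reversed: +57.1 kcal/mol
eq. 3 × 2: (2)·(-44.0) = -88.0 kcal/mol
eq. 4 reversed: +26.0 kcal/mol
Summing the manipulated equations, ΔH°rxn = (-59.8) + (+57.1) + (-88.0) + (+26.0) = -64.7 kcal/mol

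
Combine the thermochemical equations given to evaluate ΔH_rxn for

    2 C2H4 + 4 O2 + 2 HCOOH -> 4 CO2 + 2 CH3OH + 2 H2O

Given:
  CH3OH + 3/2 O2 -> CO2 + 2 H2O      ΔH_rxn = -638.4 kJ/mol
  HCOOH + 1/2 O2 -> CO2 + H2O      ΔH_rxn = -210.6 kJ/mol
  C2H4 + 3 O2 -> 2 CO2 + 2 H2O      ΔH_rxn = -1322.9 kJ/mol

equation 1 reversed and × 2 (CH3OH must end up as a product; ×2 to match 2 CH3OH in the target): (-2)·(-638.4) = +1276.8 kJ/mol
equation 2 × 2 (scale by 2 for the 2 HCOOH): (2)·(-210.6) = -421.2 kJ/mol
equation 3 × 2 (×2 to match 2 C2H4 in the target): (2)·(-1322.9) = -2645.8 kJ/mol
ΔH_rxn = (-2)·(-638.4) + (2)·(-210.6) + (2)·(-1322.9) = -1790.2 kJ/mol

ΔH_rxn = -1790.2 kJ/mol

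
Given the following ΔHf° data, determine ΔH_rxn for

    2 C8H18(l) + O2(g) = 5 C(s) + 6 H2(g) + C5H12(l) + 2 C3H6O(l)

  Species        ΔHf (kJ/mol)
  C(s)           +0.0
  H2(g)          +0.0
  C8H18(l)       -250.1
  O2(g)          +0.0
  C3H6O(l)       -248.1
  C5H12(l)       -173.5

ΔH°rxn = Σ nΔHf°(products) − Σ nΔHf°(reactants).
Products: 5·(+0.0) + 6·(+0.0) + 1·(-173.5) + 2·(-248.1) = -669.7
Reactants: 2·(-250.1) + 1·(+0.0) = -500.2
ΔH_rxn = (-669.7) − (-500.2) = -169.5 kJ/mol

ΔH_rxn = -169.5 kJ/mol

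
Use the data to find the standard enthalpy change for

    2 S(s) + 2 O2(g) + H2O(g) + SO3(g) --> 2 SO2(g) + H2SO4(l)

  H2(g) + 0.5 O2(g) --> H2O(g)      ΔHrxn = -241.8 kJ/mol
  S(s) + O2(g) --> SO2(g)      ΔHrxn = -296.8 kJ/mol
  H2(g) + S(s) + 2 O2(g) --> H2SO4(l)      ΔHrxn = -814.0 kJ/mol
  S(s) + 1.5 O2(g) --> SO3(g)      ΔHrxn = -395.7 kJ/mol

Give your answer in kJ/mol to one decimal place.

ΔHrxn = -770.1 kJ/mol

equation 1 reversed: +241.8 kJ/mol
equation 2 × 2: (2)·(-296.8) = -593.6 kJ/mol
equation 3 as written: -814.0 kJ/mol
equation 4 reversed: +395.7 kJ/mol
Combining the equations, ΔHrxn = (-1)·(-241.8) + (2)·(-296.8) + (1)·(-814.0) + (-1)·(-395.7) = -770.1 kJ/mol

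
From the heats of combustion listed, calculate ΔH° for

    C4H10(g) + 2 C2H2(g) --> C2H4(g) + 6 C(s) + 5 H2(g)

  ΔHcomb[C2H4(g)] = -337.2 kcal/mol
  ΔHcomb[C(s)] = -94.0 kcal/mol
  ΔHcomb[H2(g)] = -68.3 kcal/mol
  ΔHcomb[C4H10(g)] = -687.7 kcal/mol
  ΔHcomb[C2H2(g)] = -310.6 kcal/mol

ΔH° = -66.2 kcal/mol

With combustion enthalpies, reactants minus products:
= [1·(-687.7) + 2·(-310.6)] − [1·(-337.2) + 6·(-94.0) + 5·(-68.3)]
= -66.2 kcal/mol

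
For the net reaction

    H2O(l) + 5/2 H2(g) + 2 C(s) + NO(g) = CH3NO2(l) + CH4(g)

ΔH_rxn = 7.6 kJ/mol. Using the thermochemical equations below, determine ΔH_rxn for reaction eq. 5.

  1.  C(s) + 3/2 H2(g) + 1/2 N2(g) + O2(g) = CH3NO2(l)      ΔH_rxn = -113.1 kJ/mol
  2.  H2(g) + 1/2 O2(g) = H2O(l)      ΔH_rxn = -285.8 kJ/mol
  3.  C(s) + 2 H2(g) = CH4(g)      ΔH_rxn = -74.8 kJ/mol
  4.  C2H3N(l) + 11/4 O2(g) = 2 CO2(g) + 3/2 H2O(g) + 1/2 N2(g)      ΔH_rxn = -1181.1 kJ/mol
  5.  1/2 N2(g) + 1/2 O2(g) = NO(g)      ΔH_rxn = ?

ΔH_rxn = 90.3 kJ/mol

eq. 1 as written (CH3NO2(l) already on the product side): -113.1 kJ/mol
eq. 2 reversed (reverse to put H2O(l) on the reactant side): +285.8 kJ/mol
eq. 3 as written (CH4(g) already on the product side): -74.8 kJ/mol
eq. 4: not needed (C2H3N(l) appears nowhere else).
eq. 5 reversed (NO(g) must end up as a reactant): contributes −x
+7.6 = (-113.1) + (+285.8) + (-74.8) − x
x = (+7.6 − (+97.9)) / (-1) = 90.3 kJ/mol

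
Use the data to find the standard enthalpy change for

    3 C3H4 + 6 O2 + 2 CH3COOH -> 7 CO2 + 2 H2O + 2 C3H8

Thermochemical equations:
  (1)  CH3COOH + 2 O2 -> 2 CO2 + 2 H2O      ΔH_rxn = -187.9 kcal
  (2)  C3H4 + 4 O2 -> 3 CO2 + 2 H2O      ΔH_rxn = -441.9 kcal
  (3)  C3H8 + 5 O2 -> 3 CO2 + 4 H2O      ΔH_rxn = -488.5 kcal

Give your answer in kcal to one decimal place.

(1) × 2: (2)·(-187.9) = -375.8 kcal
(2) × 3: (3)·(-441.9) = -1325.7 kcal
(3) reversed and × 2: (-2)·(-488.5) = +977.0 kcal
Summing the manipulated equations, ΔH_rxn = (-375.8) + (-1325.7) + (+977.0) = -724.5 kcal

ΔH_rxn = -724.5 kcal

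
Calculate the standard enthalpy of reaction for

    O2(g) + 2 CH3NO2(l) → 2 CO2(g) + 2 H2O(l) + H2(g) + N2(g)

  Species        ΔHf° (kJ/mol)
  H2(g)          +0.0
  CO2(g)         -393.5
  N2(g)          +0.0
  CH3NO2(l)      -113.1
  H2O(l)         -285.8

ΔH°rxn = Σ nΔHf°(products) − Σ nΔHf°(reactants).
Products: 2·(-393.5) + 2·(-285.8) + 1·(+0.0) + 1·(+0.0) = -1358.6
Reactants: 1·(+0.0) + 2·(-113.1) = -226.2
ΔH_rxn = (-1358.6) − (-226.2) = -1132.4 kJ/mol

ΔH_rxn = -1132.4 kJ/mol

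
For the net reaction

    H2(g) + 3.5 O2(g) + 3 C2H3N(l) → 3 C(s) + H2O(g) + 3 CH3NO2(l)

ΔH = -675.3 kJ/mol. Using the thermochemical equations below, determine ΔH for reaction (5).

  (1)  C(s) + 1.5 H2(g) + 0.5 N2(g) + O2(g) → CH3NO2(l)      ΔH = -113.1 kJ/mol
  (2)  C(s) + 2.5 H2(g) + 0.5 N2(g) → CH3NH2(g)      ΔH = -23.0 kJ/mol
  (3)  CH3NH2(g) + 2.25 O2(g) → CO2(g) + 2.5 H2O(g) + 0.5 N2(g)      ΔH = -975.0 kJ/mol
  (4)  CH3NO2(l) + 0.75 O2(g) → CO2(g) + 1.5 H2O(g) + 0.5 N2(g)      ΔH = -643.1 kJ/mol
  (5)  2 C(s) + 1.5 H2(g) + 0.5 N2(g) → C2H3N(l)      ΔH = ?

ΔH = 31.4 kJ/mol

(1) × 2: (2)·(-113.1) = -226.2 kJ/mol
(2) as written: -23.0 kJ/mol
(3) as written: -975.0 kJ/mol
(4) reversed: +643.1 kJ/mol
(5) reversed and × 3: contributes −3·x
-675.3 = (-226.2) + (-23.0) + (-975.0) + (+643.1) − 3·x
x = (-675.3 − (-581.1)) / (-3) = 31.4 kJ/mol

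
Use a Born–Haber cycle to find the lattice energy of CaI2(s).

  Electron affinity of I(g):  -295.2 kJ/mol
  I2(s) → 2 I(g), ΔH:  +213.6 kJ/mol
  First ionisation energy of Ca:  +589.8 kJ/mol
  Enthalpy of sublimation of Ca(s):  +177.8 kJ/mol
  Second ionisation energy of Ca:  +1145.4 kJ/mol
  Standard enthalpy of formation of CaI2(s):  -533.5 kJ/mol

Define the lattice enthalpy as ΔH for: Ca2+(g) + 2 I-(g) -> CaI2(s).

ΔHf° = 1·ΔHsub + 1·(ΣIE) + 1·D(I2) + 2·EA + U
-533.5 = 1·(+177.8) + 1·(+1735.2) + 1·(+213.6) + 2·(-295.2) + U
U = -533.5 − (+1536.2) = -2069.7 kJ/mol

U = -2069.7 kJ/mol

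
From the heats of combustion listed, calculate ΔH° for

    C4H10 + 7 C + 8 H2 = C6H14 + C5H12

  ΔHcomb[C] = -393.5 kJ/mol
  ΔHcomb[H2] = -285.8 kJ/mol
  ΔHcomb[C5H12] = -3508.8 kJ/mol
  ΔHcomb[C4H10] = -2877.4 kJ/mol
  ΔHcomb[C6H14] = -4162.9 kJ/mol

ΔH° = -246.6 kJ/mol

Using ΔH = Σ nΔHc°(reactants) − Σ nΔHc°(products):
= [1·(-2877.4) + 7·(-393.5) + 8·(-285.8)] − [1·(-4162.9) + 1·(-3508.8)]
= -246.6 kJ/mol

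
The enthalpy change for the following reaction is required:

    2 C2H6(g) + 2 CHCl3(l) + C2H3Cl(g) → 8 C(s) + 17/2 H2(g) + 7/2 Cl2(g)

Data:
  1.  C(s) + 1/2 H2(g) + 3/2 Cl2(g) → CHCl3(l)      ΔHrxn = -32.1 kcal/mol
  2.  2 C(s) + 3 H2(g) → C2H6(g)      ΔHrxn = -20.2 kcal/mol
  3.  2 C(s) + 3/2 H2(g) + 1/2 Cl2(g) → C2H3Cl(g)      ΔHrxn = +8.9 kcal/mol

ΔHrxn = 95.7 kcal/mol

eq. 1 reversed and × 2: (-2)·(-32.1) = +64.2 kcal/mol
eq. 2 reversed and × 2: (-2)·(-20.2) = +40.4 kcal/mol
eq. 3 reversed: -8.9 kcal/mol
ΔHrxn = (-2)·(-32.1) + (-2)·(-20.2) + (-1)·(+8.9) = 95.7 kcal/mol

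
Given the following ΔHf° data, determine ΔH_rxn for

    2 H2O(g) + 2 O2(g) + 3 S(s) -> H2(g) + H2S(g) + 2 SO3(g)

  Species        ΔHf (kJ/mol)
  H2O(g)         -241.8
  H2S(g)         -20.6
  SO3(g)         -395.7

ΔH_rxn = -328.4 kJ/mol

ΔH°rxn = Σ nΔHf°(products) − Σ nΔHf°(reactants).
Products: 1·(+0.0) + 1·(-20.6) + 2·(-395.7) = -812.0
Reactants: 2·(-241.8) + 2·(+0.0) + 3·(+0.0) = -483.6
ΔH_rxn = (-812.0) − (-483.6) = -328.4 kJ/mol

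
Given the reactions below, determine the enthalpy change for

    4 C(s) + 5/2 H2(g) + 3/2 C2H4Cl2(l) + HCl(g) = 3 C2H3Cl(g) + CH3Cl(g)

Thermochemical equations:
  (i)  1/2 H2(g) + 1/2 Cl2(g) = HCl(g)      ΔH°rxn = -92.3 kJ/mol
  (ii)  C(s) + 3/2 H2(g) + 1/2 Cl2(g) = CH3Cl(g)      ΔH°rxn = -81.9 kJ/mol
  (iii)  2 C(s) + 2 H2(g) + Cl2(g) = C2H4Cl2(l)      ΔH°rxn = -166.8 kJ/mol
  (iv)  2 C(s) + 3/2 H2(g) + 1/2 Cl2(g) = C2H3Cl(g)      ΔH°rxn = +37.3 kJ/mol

(i) reversed: +92.3 kJ/mol
(ii) as written: -81.9 kJ/mol
(iii) reversed and × 3/2: (-3/2)·(-166.8) = +250.2 kJ/mol
(iv) × 3: (3)·(+37.3) = +111.9 kJ/mol
ΔH°rxn = (-1)·(-92.3) + (1)·(-81.9) + (-3/2)·(-166.8) + (3)·(+37.3) = 372.5 kJ/mol

ΔH°rxn = 372.5 kJ/mol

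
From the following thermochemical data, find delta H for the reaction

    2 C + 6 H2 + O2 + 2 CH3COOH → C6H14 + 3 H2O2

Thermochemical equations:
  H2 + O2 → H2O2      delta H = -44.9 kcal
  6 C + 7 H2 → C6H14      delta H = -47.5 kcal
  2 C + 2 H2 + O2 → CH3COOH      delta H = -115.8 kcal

equation 1 × 3 (scale by 3 for the 3 H2O2): (3)·(-44.9) = -134.7 kcal
equation 2 as written (C6H14 already on the product side): -47.5 kcal
equation 3 reversed and × 2 (reverse to put CH3COOH on the reactant side; scale by 2 for the 2 CH3COOH): (-2)·(-115.8) = +231.6 kcal
Combining the equations, delta H = (3)·(-44.9) + (1)·(-47.5) + (-2)·(-115.8) = 49.4 kcal

delta H = 49.4 kcal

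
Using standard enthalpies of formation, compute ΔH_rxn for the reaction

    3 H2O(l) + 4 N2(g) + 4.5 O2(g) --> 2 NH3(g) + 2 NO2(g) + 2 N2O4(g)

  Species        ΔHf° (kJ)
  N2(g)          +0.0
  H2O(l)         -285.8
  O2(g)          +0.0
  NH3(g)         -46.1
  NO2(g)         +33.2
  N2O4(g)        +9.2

Products: 2·(-46.1) + 2·(+33.2) + 2·(+9.2) = -7.4
Reactants: 3·(-285.8) + 4·(+0.0) + 9/2·(+0.0) = -857.4
ΔH_rxn = (-7.4) − (-857.4) = 850.0 kJ

ΔH_rxn = 850.0 kJ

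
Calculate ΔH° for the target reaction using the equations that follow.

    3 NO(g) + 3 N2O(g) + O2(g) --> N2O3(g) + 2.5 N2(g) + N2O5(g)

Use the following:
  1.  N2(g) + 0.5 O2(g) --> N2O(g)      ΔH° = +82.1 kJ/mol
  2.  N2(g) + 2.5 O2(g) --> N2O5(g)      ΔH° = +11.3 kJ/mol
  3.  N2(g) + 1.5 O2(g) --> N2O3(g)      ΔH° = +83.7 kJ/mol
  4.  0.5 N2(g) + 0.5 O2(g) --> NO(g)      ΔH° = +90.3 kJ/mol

eq. 1 reversed and × 3 (reverse to put N2O(g) on the reactant side; ×3 to match 3 N2O(g) in the target): (-3)·(+82.1) = -246.3 kJ/mol
eq. 2 as written (N2O5(g) already on the product side): +11.3 kJ/mol
eq. 3 as written (N2O3(g) already on the product side): +83.7 kJ/mol
eq. 4 reversed and × 3 (NO(g) must end up as a reactant; scale by 3 for the 3 NO(g)): (-3)·(+90.3) = -270.9 kJ/mol
ΔH° = (-246.3) + (+11.3) + (+83.7) + (-270.9) = -422.2 kJ/mol

ΔH° = -422.2 kJ/mol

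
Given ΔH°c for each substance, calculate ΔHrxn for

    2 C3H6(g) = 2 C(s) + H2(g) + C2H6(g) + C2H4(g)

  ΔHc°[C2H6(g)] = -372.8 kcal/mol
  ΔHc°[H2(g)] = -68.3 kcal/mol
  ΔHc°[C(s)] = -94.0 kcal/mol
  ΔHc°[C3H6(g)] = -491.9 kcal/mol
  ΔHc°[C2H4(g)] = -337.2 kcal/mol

ΔHrxn = -17.5 kcal/mol

Using ΔH = Σ nΔHc°(reactants) − Σ nΔHc°(products):
= [2·(-491.9)] − [2·(-94.0) + 1·(-68.3) + 1·(-372.8) + 1·(-337.2)]
= -17.5 kcal/mol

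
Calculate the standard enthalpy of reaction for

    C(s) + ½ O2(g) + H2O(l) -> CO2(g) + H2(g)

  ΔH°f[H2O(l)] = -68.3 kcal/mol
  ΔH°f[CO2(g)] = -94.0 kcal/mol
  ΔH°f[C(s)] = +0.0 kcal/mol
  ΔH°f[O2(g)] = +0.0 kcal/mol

ΔH°rxn = Σ nΔHf°(products) − Σ nΔHf°(reactants).
Products: 1·(-94.0) + 1·(+0.0) = -94.0
Reactants: 1·(+0.0) + 1/2·(+0.0) + 1·(-68.3) = -68.3
ΔHrxn = (-94.0) − (-68.3) = -25.7 kcal/mol

ΔHrxn = -25.7 kcal/mol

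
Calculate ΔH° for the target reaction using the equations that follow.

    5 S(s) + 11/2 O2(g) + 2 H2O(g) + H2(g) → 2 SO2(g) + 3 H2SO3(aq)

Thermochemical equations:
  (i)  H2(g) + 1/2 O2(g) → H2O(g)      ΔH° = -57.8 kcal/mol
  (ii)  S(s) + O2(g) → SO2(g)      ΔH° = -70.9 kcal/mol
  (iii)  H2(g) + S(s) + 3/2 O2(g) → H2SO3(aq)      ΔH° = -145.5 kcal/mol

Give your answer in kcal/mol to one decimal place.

ΔH° = -462.7 kcal/mol

(i) reversed and × 2: (-2)·(-57.8) = +115.6 kcal/mol
(ii) × 2: (2)·(-70.9) = -141.8 kcal/mol
(iii) × 3: (3)·(-145.5) = -436.5 kcal/mol
ΔH° = (+115.6) + (-141.8) + (-436.5) = -462.7 kcal/mol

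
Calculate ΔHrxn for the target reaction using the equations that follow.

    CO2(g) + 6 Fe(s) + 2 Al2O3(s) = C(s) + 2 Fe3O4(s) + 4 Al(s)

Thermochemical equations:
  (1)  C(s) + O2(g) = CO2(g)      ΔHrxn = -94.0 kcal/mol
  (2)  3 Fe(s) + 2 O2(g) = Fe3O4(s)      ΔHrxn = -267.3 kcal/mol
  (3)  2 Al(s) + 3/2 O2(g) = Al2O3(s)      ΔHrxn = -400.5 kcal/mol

ΔHrxn = 360.4 kcal/mol

(1) reversed: +94.0 kcal/mol
(2) × 2: (2)·(-267.3) = -534.6 kcal/mol
(3) reversed and × 2: (-2)·(-400.5) = +801.0 kcal/mol
Summing the manipulated equations, ΔHrxn = (+94.0) + (-534.6) + (+801.0) = 360.4 kcal/mol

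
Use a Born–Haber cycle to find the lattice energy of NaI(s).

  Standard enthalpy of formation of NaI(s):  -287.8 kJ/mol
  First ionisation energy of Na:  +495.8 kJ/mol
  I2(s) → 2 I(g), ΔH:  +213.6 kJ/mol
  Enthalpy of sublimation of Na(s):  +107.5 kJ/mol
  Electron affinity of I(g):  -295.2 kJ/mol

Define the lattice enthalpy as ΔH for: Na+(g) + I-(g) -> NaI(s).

U = -702.7 kJ/mol

ΔHf° = 1·ΔHsub + 1·(ΣIE) + 1/2·D(I2) + 1·EA + U
-287.8 = 1·(+107.5) + 1·(+495.8) + 1/2·(+213.6) + 1·(-295.2) + U
U = -287.8 − (+414.9) = -702.7 kJ/mol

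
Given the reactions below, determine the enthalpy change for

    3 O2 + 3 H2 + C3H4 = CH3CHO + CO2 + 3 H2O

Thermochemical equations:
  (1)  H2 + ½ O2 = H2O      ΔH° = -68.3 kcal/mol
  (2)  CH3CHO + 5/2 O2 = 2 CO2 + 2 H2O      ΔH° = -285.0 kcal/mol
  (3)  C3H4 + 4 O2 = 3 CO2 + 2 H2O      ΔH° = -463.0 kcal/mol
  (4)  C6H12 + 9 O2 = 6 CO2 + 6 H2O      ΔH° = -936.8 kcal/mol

ΔH° = -382.9 kcal/mol

(1) × 3 (×3 to match 3 H2 in the target): (3)·(-68.3) = -204.9 kcal/mol
(2) reversed (reverse to put CH3CHO on the product side): +285.0 kcal/mol
(3) as written (C3H4 already on the reactant side): -463.0 kcal/mol
(4): not needed (C6H12 appears nowhere else).
Since enthalpy is a state function, ΔH° = (-204.9) + (+285.0) + (-463.0) = -382.9 kcal/mol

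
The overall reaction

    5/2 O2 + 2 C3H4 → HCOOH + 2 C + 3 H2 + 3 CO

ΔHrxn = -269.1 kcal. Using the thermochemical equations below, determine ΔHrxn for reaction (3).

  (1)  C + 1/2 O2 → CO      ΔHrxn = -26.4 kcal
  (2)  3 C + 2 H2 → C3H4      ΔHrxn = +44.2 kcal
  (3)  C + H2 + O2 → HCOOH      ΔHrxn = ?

(1) × 3: (3)·(-26.4) = -79.2 kcal
(2) reversed and × 2: (-2)·(+44.2) = -88.4 kcal
(3) as written: contributes x
-269.1 = (-79.2) + (-88.4) + x
x = (-269.1 − (-167.6)) / (1) = -101.5 kcal

ΔHrxn = -101.5 kcal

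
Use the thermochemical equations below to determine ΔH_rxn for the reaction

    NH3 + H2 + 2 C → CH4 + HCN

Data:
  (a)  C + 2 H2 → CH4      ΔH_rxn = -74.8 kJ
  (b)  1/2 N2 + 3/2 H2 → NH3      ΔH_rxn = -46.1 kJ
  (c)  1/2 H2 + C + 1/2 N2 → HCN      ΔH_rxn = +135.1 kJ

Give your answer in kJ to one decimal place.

ΔH_rxn = 106.4 kJ

(a) as written: -74.8 kJ
(b) reversed: +46.1 kJ
(c) as written: +135.1 kJ
ΔH_rxn = (-74.8) + (+46.1) + (+135.1) = 106.4 kJ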